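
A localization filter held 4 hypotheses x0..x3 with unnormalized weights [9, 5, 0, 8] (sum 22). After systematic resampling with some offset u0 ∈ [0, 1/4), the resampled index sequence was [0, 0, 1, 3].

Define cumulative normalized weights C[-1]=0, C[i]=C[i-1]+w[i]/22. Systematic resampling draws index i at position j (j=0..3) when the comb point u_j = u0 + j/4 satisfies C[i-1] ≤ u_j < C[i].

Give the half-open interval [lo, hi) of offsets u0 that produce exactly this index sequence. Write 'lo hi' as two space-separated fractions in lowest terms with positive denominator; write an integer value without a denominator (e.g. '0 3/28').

0 3/22

C = [9/22, 7/11, 7/11, 1]
j=0 picked index 0: u0 ∈ [0, 9/22)
j=1 picked index 0: u0 ∈ [-1/4, 7/44)
j=2 picked index 1: u0 ∈ [-1/11, 3/22)
j=3 picked index 3: u0 ∈ [-5/44, 1/4)
intersection: [0, 3/22)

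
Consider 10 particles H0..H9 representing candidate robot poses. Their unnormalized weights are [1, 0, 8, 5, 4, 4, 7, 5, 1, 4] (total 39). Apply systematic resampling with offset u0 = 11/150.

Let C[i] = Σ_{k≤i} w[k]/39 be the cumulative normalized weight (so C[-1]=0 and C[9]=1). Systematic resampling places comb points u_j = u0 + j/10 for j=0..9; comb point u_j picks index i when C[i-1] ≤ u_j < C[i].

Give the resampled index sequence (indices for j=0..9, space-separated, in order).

2 2 3 4 5 6 6 7 8 9

C = [1/39, 1/39, 3/13, 14/39, 6/13, 22/39, 29/39, 34/39, 35/39, 1]
j=0: u_0=11/150 ∈ [1/39, 3/13) → index 2
j=1: u_1=13/75 ∈ [1/39, 3/13) → index 2
j=2: u_2=41/150 ∈ [3/13, 14/39) → index 3
j=3: u_3=28/75 ∈ [14/39, 6/13) → index 4
j=4: u_4=71/150 ∈ [6/13, 22/39) → index 5
j=5: u_5=43/75 ∈ [22/39, 29/39) → index 6
j=6: u_6=101/150 ∈ [22/39, 29/39) → index 6
j=7: u_7=58/75 ∈ [29/39, 34/39) → index 7
j=8: u_8=131/150 ∈ [34/39, 35/39) → index 8
j=9: u_9=73/75 ∈ [35/39, 1) → index 9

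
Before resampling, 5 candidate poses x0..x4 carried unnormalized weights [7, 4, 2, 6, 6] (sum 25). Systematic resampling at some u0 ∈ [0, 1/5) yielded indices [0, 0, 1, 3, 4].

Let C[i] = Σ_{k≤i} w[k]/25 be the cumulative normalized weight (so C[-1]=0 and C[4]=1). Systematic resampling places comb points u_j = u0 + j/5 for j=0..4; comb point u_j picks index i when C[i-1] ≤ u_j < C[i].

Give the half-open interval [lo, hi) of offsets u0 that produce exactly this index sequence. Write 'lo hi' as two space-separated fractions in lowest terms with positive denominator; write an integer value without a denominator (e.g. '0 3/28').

C = [7/25, 11/25, 13/25, 19/25, 1]
j=0 picked index 0: u0 ∈ [0, 7/25)
j=1 picked index 0: u0 ∈ [-1/5, 2/25)
j=2 picked index 1: u0 ∈ [-3/25, 1/25)
j=3 picked index 3: u0 ∈ [-2/25, 4/25)
j=4 picked index 4: u0 ∈ [-1/25, 1/5)
intersection: [0, 1/25)

0 1/25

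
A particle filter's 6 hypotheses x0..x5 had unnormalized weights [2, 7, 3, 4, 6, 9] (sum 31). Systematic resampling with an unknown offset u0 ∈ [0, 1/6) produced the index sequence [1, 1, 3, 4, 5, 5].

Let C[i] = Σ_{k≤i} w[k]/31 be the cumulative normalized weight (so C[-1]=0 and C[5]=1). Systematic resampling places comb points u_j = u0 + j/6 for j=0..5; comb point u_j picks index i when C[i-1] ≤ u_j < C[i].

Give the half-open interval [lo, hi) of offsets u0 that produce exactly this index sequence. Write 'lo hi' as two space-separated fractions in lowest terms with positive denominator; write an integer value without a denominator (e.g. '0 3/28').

C = [2/31, 9/31, 12/31, 16/31, 22/31, 1]
j=0 picked index 1: u0 ∈ [2/31, 9/31)
j=1 picked index 1: u0 ∈ [-19/186, 23/186)
j=2 picked index 3: u0 ∈ [5/93, 17/93)
j=3 picked index 4: u0 ∈ [1/62, 13/62)
j=4 picked index 5: u0 ∈ [4/93, 1/3)
j=5 picked index 5: u0 ∈ [-23/186, 1/6)
intersection: [2/31, 23/186)

2/31 23/186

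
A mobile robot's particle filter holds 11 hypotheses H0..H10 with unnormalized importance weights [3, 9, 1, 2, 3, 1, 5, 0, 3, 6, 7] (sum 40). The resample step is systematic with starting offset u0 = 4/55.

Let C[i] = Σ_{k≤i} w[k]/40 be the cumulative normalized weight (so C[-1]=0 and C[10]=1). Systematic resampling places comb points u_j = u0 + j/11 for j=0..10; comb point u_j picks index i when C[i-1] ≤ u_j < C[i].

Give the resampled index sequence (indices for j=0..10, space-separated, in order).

0 1 1 3 4 6 8 9 9 10 10

C = [3/40, 3/10, 13/40, 3/8, 9/20, 19/40, 3/5, 3/5, 27/40, 33/40, 1]
j=0: u_0=4/55 ∈ [0, 3/40) → index 0
j=1: u_1=9/55 ∈ [3/40, 3/10) → index 1
j=2: u_2=14/55 ∈ [3/40, 3/10) → index 1
j=3: u_3=19/55 ∈ [13/40, 3/8) → index 3
j=4: u_4=24/55 ∈ [3/8, 9/20) → index 4
j=5: u_5=29/55 ∈ [19/40, 3/5) → index 6
j=6: u_6=34/55 ∈ [3/5, 27/40) → index 8
j=7: u_7=39/55 ∈ [27/40, 33/40) → index 9
j=8: u_8=4/5 ∈ [27/40, 33/40) → index 9
j=9: u_9=49/55 ∈ [33/40, 1) → index 10
j=10: u_10=54/55 ∈ [33/40, 1) → index 10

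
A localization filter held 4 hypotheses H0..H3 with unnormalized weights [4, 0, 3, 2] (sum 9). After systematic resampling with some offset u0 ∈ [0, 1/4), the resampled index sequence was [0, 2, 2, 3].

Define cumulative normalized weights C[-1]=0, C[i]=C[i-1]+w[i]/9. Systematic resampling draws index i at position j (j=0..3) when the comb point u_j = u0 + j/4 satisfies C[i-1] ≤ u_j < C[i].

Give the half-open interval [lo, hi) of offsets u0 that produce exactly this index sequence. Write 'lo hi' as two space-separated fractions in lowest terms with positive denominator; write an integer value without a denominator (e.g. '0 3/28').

7/36 1/4

C = [4/9, 4/9, 7/9, 1]
j=0 picked index 0: u0 ∈ [0, 4/9)
j=1 picked index 2: u0 ∈ [7/36, 19/36)
j=2 picked index 2: u0 ∈ [-1/18, 5/18)
j=3 picked index 3: u0 ∈ [1/36, 1/4)
intersection: [7/36, 1/4)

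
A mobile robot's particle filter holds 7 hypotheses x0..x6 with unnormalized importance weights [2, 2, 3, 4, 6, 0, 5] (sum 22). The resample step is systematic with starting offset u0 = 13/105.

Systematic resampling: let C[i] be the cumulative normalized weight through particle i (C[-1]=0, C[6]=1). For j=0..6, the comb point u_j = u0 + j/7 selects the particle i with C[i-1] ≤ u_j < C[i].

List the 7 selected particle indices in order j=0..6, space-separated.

1 2 3 4 4 6 6

C = [1/11, 2/11, 7/22, 1/2, 17/22, 17/22, 1]
j=0: u_0=13/105 ∈ [1/11, 2/11) → index 1
j=1: u_1=4/15 ∈ [2/11, 7/22) → index 2
j=2: u_2=43/105 ∈ [7/22, 1/2) → index 3
j=3: u_3=58/105 ∈ [1/2, 17/22) → index 4
j=4: u_4=73/105 ∈ [1/2, 17/22) → index 4
j=5: u_5=88/105 ∈ [17/22, 1) → index 6
j=6: u_6=103/105 ∈ [17/22, 1) → index 6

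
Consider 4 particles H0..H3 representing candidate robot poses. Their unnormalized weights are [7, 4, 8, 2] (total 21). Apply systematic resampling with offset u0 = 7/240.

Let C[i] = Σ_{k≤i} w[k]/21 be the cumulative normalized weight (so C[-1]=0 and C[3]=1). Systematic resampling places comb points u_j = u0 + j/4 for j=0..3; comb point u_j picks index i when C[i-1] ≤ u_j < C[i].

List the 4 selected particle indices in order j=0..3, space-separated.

C = [1/3, 11/21, 19/21, 1]
j=0: u_0=7/240 ∈ [0, 1/3) → index 0
j=1: u_1=67/240 ∈ [0, 1/3) → index 0
j=2: u_2=127/240 ∈ [11/21, 19/21) → index 2
j=3: u_3=187/240 ∈ [11/21, 19/21) → index 2

0 0 2 2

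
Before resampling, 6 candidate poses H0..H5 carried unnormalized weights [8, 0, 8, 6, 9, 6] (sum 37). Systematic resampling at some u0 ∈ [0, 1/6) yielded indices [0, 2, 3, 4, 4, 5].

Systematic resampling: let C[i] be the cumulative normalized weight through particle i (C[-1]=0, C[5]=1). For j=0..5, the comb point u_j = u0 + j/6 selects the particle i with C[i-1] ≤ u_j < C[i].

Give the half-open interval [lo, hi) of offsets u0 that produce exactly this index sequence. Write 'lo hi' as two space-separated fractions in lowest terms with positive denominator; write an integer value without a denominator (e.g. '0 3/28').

11/111 1/6

C = [8/37, 8/37, 16/37, 22/37, 31/37, 1]
j=0 picked index 0: u0 ∈ [0, 8/37)
j=1 picked index 2: u0 ∈ [11/222, 59/222)
j=2 picked index 3: u0 ∈ [11/111, 29/111)
j=3 picked index 4: u0 ∈ [7/74, 25/74)
j=4 picked index 4: u0 ∈ [-8/111, 19/111)
j=5 picked index 5: u0 ∈ [1/222, 1/6)
intersection: [11/111, 1/6)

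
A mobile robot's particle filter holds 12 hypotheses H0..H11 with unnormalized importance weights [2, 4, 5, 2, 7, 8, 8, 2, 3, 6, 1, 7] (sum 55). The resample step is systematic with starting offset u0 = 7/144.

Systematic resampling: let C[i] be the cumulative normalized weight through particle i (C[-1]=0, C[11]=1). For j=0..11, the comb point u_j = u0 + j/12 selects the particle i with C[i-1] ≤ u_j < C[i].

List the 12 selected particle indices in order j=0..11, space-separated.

1 2 3 4 5 5 6 6 8 9 11 11

C = [2/55, 6/55, 1/5, 13/55, 4/11, 28/55, 36/55, 38/55, 41/55, 47/55, 48/55, 1]
j=0: u_0=7/144 ∈ [2/55, 6/55) → index 1
j=1: u_1=19/144 ∈ [6/55, 1/5) → index 2
j=2: u_2=31/144 ∈ [1/5, 13/55) → index 3
j=3: u_3=43/144 ∈ [13/55, 4/11) → index 4
j=4: u_4=55/144 ∈ [4/11, 28/55) → index 5
j=5: u_5=67/144 ∈ [4/11, 28/55) → index 5
j=6: u_6=79/144 ∈ [28/55, 36/55) → index 6
j=7: u_7=91/144 ∈ [28/55, 36/55) → index 6
j=8: u_8=103/144 ∈ [38/55, 41/55) → index 8
j=9: u_9=115/144 ∈ [41/55, 47/55) → index 9
j=10: u_10=127/144 ∈ [48/55, 1) → index 11
j=11: u_11=139/144 ∈ [48/55, 1) → index 11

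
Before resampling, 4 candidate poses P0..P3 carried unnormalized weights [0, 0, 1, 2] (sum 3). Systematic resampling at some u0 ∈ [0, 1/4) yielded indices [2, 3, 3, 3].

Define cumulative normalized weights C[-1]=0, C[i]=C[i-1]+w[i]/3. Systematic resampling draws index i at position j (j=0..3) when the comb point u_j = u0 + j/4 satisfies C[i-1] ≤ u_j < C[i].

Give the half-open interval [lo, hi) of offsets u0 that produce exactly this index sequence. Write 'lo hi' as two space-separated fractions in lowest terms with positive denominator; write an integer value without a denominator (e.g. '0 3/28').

C = [0, 0, 1/3, 1]
j=0 picked index 2: u0 ∈ [0, 1/3)
j=1 picked index 3: u0 ∈ [1/12, 3/4)
j=2 picked index 3: u0 ∈ [-1/6, 1/2)
j=3 picked index 3: u0 ∈ [-5/12, 1/4)
intersection: [1/12, 1/4)

1/12 1/4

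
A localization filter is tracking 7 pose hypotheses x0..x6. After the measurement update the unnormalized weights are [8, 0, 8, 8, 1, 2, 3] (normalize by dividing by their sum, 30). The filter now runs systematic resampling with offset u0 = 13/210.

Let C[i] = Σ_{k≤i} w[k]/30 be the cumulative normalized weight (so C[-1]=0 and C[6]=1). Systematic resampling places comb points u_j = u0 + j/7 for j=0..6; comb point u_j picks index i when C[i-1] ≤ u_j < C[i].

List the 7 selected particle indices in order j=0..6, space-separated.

0 0 2 2 3 3 6

C = [4/15, 4/15, 8/15, 4/5, 5/6, 9/10, 1]
j=0: u_0=13/210 ∈ [0, 4/15) → index 0
j=1: u_1=43/210 ∈ [0, 4/15) → index 0
j=2: u_2=73/210 ∈ [4/15, 8/15) → index 2
j=3: u_3=103/210 ∈ [4/15, 8/15) → index 2
j=4: u_4=19/30 ∈ [8/15, 4/5) → index 3
j=5: u_5=163/210 ∈ [8/15, 4/5) → index 3
j=6: u_6=193/210 ∈ [9/10, 1) → index 6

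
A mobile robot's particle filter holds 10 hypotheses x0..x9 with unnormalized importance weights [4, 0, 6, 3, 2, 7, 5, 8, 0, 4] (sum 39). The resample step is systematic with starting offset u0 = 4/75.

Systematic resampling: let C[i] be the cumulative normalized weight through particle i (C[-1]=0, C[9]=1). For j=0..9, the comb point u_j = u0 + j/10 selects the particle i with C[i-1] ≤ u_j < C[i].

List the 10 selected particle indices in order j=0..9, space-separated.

C = [4/39, 4/39, 10/39, 1/3, 5/13, 22/39, 9/13, 35/39, 35/39, 1]
j=0: u_0=4/75 ∈ [0, 4/39) → index 0
j=1: u_1=23/150 ∈ [4/39, 10/39) → index 2
j=2: u_2=19/75 ∈ [4/39, 10/39) → index 2
j=3: u_3=53/150 ∈ [1/3, 5/13) → index 4
j=4: u_4=34/75 ∈ [5/13, 22/39) → index 5
j=5: u_5=83/150 ∈ [5/13, 22/39) → index 5
j=6: u_6=49/75 ∈ [22/39, 9/13) → index 6
j=7: u_7=113/150 ∈ [9/13, 35/39) → index 7
j=8: u_8=64/75 ∈ [9/13, 35/39) → index 7
j=9: u_9=143/150 ∈ [35/39, 1) → index 9

0 2 2 4 5 5 6 7 7 9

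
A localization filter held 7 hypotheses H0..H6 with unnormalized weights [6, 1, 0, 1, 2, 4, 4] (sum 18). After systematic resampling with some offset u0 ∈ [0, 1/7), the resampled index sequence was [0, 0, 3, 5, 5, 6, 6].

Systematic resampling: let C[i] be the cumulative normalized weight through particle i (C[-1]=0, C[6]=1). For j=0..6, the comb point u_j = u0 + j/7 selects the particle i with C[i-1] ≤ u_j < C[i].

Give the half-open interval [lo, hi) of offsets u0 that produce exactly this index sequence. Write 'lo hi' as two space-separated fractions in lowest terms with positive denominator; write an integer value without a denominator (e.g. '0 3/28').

8/63 1/7

C = [1/3, 7/18, 7/18, 4/9, 5/9, 7/9, 1]
j=0 picked index 0: u0 ∈ [0, 1/3)
j=1 picked index 0: u0 ∈ [-1/7, 4/21)
j=2 picked index 3: u0 ∈ [13/126, 10/63)
j=3 picked index 5: u0 ∈ [8/63, 22/63)
j=4 picked index 5: u0 ∈ [-1/63, 13/63)
j=5 picked index 6: u0 ∈ [4/63, 2/7)
j=6 picked index 6: u0 ∈ [-5/63, 1/7)
intersection: [8/63, 1/7)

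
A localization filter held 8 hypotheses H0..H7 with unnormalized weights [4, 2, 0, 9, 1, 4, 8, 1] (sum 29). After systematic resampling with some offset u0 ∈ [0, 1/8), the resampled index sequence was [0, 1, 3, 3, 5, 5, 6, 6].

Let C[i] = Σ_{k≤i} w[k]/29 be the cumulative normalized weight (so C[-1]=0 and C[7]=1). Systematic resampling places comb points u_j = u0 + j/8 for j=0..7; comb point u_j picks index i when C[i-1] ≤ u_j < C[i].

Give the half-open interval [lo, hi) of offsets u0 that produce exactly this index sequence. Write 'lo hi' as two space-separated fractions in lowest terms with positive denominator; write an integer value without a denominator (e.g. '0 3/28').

C = [4/29, 6/29, 6/29, 15/29, 16/29, 20/29, 28/29, 1]
j=0 picked index 0: u0 ∈ [0, 4/29)
j=1 picked index 1: u0 ∈ [3/232, 19/232)
j=2 picked index 3: u0 ∈ [-5/116, 31/116)
j=3 picked index 3: u0 ∈ [-39/232, 33/232)
j=4 picked index 5: u0 ∈ [3/58, 11/58)
j=5 picked index 5: u0 ∈ [-17/232, 15/232)
j=6 picked index 6: u0 ∈ [-7/116, 25/116)
j=7 picked index 6: u0 ∈ [-43/232, 21/232)
intersection: [3/58, 15/232)

3/58 15/232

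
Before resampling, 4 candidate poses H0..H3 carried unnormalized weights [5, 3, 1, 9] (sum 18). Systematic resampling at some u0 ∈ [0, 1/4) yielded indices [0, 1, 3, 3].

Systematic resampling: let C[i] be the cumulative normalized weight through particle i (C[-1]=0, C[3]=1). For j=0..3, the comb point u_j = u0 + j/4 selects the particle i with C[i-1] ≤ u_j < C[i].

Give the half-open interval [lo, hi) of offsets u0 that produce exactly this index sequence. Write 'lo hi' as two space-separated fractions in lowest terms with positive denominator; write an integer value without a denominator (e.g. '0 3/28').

C = [5/18, 4/9, 1/2, 1]
j=0 picked index 0: u0 ∈ [0, 5/18)
j=1 picked index 1: u0 ∈ [1/36, 7/36)
j=2 picked index 3: u0 ∈ [0, 1/2)
j=3 picked index 3: u0 ∈ [-1/4, 1/4)
intersection: [1/36, 7/36)

1/36 7/36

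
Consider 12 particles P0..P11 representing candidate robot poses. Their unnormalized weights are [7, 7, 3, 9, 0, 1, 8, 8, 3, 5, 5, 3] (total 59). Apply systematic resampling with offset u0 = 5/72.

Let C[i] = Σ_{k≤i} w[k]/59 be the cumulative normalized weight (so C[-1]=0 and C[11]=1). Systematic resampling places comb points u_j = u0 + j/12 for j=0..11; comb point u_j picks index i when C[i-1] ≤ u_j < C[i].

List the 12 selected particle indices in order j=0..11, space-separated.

C = [7/59, 14/59, 17/59, 26/59, 26/59, 27/59, 35/59, 43/59, 46/59, 51/59, 56/59, 1]
j=0: u_0=5/72 ∈ [0, 7/59) → index 0
j=1: u_1=11/72 ∈ [7/59, 14/59) → index 1
j=2: u_2=17/72 ∈ [7/59, 14/59) → index 1
j=3: u_3=23/72 ∈ [17/59, 26/59) → index 3
j=4: u_4=29/72 ∈ [17/59, 26/59) → index 3
j=5: u_5=35/72 ∈ [27/59, 35/59) → index 6
j=6: u_6=41/72 ∈ [27/59, 35/59) → index 6
j=7: u_7=47/72 ∈ [35/59, 43/59) → index 7
j=8: u_8=53/72 ∈ [43/59, 46/59) → index 8
j=9: u_9=59/72 ∈ [46/59, 51/59) → index 9
j=10: u_10=65/72 ∈ [51/59, 56/59) → index 10
j=11: u_11=71/72 ∈ [56/59, 1) → index 11

0 1 1 3 3 6 6 7 8 9 10 11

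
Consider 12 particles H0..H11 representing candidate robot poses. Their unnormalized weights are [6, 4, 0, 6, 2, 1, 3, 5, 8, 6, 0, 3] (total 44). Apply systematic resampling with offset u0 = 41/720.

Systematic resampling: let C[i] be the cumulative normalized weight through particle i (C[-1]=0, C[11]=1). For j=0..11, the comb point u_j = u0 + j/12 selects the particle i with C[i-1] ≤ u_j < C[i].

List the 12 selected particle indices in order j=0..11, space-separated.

0 1 1 3 4 6 7 8 8 9 9 11

C = [3/22, 5/22, 5/22, 4/11, 9/22, 19/44, 1/2, 27/44, 35/44, 41/44, 41/44, 1]
j=0: u_0=41/720 ∈ [0, 3/22) → index 0
j=1: u_1=101/720 ∈ [3/22, 5/22) → index 1
j=2: u_2=161/720 ∈ [3/22, 5/22) → index 1
j=3: u_3=221/720 ∈ [5/22, 4/11) → index 3
j=4: u_4=281/720 ∈ [4/11, 9/22) → index 4
j=5: u_5=341/720 ∈ [19/44, 1/2) → index 6
j=6: u_6=401/720 ∈ [1/2, 27/44) → index 7
j=7: u_7=461/720 ∈ [27/44, 35/44) → index 8
j=8: u_8=521/720 ∈ [27/44, 35/44) → index 8
j=9: u_9=581/720 ∈ [35/44, 41/44) → index 9
j=10: u_10=641/720 ∈ [35/44, 41/44) → index 9
j=11: u_11=701/720 ∈ [41/44, 1) → index 11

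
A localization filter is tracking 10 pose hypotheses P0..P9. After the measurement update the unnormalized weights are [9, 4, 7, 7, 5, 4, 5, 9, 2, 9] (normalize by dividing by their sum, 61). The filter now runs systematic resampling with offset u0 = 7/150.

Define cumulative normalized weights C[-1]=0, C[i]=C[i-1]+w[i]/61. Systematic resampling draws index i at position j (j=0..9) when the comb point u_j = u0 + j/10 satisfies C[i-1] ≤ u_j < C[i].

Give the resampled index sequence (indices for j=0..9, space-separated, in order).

C = [9/61, 13/61, 20/61, 27/61, 32/61, 36/61, 41/61, 50/61, 52/61, 1]
j=0: u_0=7/150 ∈ [0, 9/61) → index 0
j=1: u_1=11/75 ∈ [0, 9/61) → index 0
j=2: u_2=37/150 ∈ [13/61, 20/61) → index 2
j=3: u_3=26/75 ∈ [20/61, 27/61) → index 3
j=4: u_4=67/150 ∈ [27/61, 32/61) → index 4
j=5: u_5=41/75 ∈ [32/61, 36/61) → index 5
j=6: u_6=97/150 ∈ [36/61, 41/61) → index 6
j=7: u_7=56/75 ∈ [41/61, 50/61) → index 7
j=8: u_8=127/150 ∈ [50/61, 52/61) → index 8
j=9: u_9=71/75 ∈ [52/61, 1) → index 9

0 0 2 3 4 5 6 7 8 9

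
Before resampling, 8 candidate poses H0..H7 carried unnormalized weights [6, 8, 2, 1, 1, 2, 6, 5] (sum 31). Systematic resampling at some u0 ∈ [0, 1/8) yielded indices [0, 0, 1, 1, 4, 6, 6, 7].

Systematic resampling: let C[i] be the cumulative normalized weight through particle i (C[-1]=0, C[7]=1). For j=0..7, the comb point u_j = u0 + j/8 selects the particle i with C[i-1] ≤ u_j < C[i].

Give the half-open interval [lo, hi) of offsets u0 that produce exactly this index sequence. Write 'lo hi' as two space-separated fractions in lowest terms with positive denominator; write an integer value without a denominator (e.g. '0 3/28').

3/62 17/248

C = [6/31, 14/31, 16/31, 17/31, 18/31, 20/31, 26/31, 1]
j=0 picked index 0: u0 ∈ [0, 6/31)
j=1 picked index 0: u0 ∈ [-1/8, 17/248)
j=2 picked index 1: u0 ∈ [-7/124, 25/124)
j=3 picked index 1: u0 ∈ [-45/248, 19/248)
j=4 picked index 4: u0 ∈ [3/62, 5/62)
j=5 picked index 6: u0 ∈ [5/248, 53/248)
j=6 picked index 6: u0 ∈ [-13/124, 11/124)
j=7 picked index 7: u0 ∈ [-9/248, 1/8)
intersection: [3/62, 17/248)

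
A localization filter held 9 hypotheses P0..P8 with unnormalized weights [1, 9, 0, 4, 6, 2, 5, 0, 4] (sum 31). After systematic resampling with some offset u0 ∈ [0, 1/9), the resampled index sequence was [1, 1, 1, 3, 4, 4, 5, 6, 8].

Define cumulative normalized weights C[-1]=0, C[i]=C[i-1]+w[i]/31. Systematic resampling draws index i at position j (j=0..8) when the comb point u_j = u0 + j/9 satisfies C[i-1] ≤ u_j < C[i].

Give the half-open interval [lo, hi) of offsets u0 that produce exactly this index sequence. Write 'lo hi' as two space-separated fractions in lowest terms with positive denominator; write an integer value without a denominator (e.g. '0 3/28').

C = [1/31, 10/31, 10/31, 14/31, 20/31, 22/31, 27/31, 27/31, 1]
j=0 picked index 1: u0 ∈ [1/31, 10/31)
j=1 picked index 1: u0 ∈ [-22/279, 59/279)
j=2 picked index 1: u0 ∈ [-53/279, 28/279)
j=3 picked index 3: u0 ∈ [-1/93, 11/93)
j=4 picked index 4: u0 ∈ [2/279, 56/279)
j=5 picked index 4: u0 ∈ [-29/279, 25/279)
j=6 picked index 5: u0 ∈ [-2/93, 4/93)
j=7 picked index 6: u0 ∈ [-19/279, 26/279)
j=8 picked index 8: u0 ∈ [-5/279, 1/9)
intersection: [1/31, 4/93)

1/31 4/93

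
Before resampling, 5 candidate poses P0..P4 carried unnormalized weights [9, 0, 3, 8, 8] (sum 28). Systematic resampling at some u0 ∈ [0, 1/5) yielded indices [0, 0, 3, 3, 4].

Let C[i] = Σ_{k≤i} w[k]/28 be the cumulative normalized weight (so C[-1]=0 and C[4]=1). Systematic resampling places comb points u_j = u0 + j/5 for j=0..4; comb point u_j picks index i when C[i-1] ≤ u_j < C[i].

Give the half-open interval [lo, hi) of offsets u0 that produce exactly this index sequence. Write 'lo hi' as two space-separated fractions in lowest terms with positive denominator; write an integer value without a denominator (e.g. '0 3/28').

C = [9/28, 9/28, 3/7, 5/7, 1]
j=0 picked index 0: u0 ∈ [0, 9/28)
j=1 picked index 0: u0 ∈ [-1/5, 17/140)
j=2 picked index 3: u0 ∈ [1/35, 11/35)
j=3 picked index 3: u0 ∈ [-6/35, 4/35)
j=4 picked index 4: u0 ∈ [-3/35, 1/5)
intersection: [1/35, 4/35)

1/35 4/35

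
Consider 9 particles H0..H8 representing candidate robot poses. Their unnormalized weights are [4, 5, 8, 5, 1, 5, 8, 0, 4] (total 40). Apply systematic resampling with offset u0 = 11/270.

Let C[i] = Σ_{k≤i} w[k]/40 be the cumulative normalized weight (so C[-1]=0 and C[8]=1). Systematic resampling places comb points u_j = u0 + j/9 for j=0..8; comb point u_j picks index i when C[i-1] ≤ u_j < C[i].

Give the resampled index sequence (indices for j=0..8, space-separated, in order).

C = [1/10, 9/40, 17/40, 11/20, 23/40, 7/10, 9/10, 9/10, 1]
j=0: u_0=11/270 ∈ [0, 1/10) → index 0
j=1: u_1=41/270 ∈ [1/10, 9/40) → index 1
j=2: u_2=71/270 ∈ [9/40, 17/40) → index 2
j=3: u_3=101/270 ∈ [9/40, 17/40) → index 2
j=4: u_4=131/270 ∈ [17/40, 11/20) → index 3
j=5: u_5=161/270 ∈ [23/40, 7/10) → index 5
j=6: u_6=191/270 ∈ [7/10, 9/10) → index 6
j=7: u_7=221/270 ∈ [7/10, 9/10) → index 6
j=8: u_8=251/270 ∈ [9/10, 1) → index 8

0 1 2 2 3 5 6 6 8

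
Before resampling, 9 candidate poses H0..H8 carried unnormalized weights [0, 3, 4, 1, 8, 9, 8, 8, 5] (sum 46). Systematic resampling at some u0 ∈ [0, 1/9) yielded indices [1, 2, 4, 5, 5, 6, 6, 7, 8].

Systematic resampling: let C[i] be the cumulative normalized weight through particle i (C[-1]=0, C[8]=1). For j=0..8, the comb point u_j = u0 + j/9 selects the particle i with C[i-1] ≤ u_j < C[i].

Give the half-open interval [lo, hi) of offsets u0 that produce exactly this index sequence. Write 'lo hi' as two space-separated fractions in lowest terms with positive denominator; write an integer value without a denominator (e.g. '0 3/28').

C = [0, 3/46, 7/46, 4/23, 8/23, 25/46, 33/46, 41/46, 1]
j=0 picked index 1: u0 ∈ [0, 3/46)
j=1 picked index 2: u0 ∈ [-19/414, 17/414)
j=2 picked index 4: u0 ∈ [-10/207, 26/207)
j=3 picked index 5: u0 ∈ [1/69, 29/138)
j=4 picked index 5: u0 ∈ [-20/207, 41/414)
j=5 picked index 6: u0 ∈ [-5/414, 67/414)
j=6 picked index 6: u0 ∈ [-17/138, 7/138)
j=7 picked index 7: u0 ∈ [-25/414, 47/414)
j=8 picked index 8: u0 ∈ [1/414, 1/9)
intersection: [1/69, 17/414)

1/69 17/414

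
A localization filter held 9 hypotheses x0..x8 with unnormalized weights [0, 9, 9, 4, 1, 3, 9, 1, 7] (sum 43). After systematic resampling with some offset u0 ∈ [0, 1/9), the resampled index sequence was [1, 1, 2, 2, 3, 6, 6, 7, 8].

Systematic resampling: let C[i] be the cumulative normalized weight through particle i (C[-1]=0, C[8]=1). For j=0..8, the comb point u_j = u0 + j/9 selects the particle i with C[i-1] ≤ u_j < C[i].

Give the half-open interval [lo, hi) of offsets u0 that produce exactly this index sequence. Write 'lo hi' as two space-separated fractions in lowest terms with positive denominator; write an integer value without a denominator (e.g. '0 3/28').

C = [0, 9/43, 18/43, 22/43, 23/43, 26/43, 35/43, 36/43, 1]
j=0 picked index 1: u0 ∈ [0, 9/43)
j=1 picked index 1: u0 ∈ [-1/9, 38/387)
j=2 picked index 2: u0 ∈ [-5/387, 76/387)
j=3 picked index 2: u0 ∈ [-16/129, 11/129)
j=4 picked index 3: u0 ∈ [-10/387, 26/387)
j=5 picked index 6: u0 ∈ [19/387, 100/387)
j=6 picked index 6: u0 ∈ [-8/129, 19/129)
j=7 picked index 7: u0 ∈ [14/387, 23/387)
j=8 picked index 8: u0 ∈ [-20/387, 1/9)
intersection: [19/387, 23/387)

19/387 23/387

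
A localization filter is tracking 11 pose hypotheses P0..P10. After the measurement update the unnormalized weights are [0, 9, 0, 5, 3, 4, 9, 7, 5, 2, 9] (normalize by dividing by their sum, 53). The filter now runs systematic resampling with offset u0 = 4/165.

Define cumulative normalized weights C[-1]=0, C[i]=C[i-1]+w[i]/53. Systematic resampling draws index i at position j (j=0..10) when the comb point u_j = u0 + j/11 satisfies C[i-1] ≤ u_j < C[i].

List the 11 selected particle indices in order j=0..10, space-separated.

C = [0, 9/53, 9/53, 14/53, 17/53, 21/53, 30/53, 37/53, 42/53, 44/53, 1]
j=0: u_0=4/165 ∈ [0, 9/53) → index 1
j=1: u_1=19/165 ∈ [0, 9/53) → index 1
j=2: u_2=34/165 ∈ [9/53, 14/53) → index 3
j=3: u_3=49/165 ∈ [14/53, 17/53) → index 4
j=4: u_4=64/165 ∈ [17/53, 21/53) → index 5
j=5: u_5=79/165 ∈ [21/53, 30/53) → index 6
j=6: u_6=94/165 ∈ [30/53, 37/53) → index 7
j=7: u_7=109/165 ∈ [30/53, 37/53) → index 7
j=8: u_8=124/165 ∈ [37/53, 42/53) → index 8
j=9: u_9=139/165 ∈ [44/53, 1) → index 10
j=10: u_10=14/15 ∈ [44/53, 1) → index 10

1 1 3 4 5 6 7 7 8 10 10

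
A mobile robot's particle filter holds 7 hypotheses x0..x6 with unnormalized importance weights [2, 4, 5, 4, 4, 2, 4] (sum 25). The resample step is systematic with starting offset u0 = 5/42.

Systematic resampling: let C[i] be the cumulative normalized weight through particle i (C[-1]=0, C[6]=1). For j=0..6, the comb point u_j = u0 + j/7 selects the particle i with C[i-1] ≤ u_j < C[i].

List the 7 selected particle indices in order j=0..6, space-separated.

C = [2/25, 6/25, 11/25, 3/5, 19/25, 21/25, 1]
j=0: u_0=5/42 ∈ [2/25, 6/25) → index 1
j=1: u_1=11/42 ∈ [6/25, 11/25) → index 2
j=2: u_2=17/42 ∈ [6/25, 11/25) → index 2
j=3: u_3=23/42 ∈ [11/25, 3/5) → index 3
j=4: u_4=29/42 ∈ [3/5, 19/25) → index 4
j=5: u_5=5/6 ∈ [19/25, 21/25) → index 5
j=6: u_6=41/42 ∈ [21/25, 1) → index 6

1 2 2 3 4 5 6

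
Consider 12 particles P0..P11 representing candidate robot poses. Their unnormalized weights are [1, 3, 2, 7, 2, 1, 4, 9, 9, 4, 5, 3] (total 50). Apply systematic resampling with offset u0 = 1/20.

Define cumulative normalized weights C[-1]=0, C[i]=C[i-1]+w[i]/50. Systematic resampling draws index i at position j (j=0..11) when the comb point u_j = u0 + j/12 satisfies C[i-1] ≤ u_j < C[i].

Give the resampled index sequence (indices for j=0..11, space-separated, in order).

1 3 3 5 6 7 7 8 8 9 10 11

C = [1/50, 2/25, 3/25, 13/50, 3/10, 8/25, 2/5, 29/50, 19/25, 21/25, 47/50, 1]
j=0: u_0=1/20 ∈ [1/50, 2/25) → index 1
j=1: u_1=2/15 ∈ [3/25, 13/50) → index 3
j=2: u_2=13/60 ∈ [3/25, 13/50) → index 3
j=3: u_3=3/10 ∈ [3/10, 8/25) → index 5
j=4: u_4=23/60 ∈ [8/25, 2/5) → index 6
j=5: u_5=7/15 ∈ [2/5, 29/50) → index 7
j=6: u_6=11/20 ∈ [2/5, 29/50) → index 7
j=7: u_7=19/30 ∈ [29/50, 19/25) → index 8
j=8: u_8=43/60 ∈ [29/50, 19/25) → index 8
j=9: u_9=4/5 ∈ [19/25, 21/25) → index 9
j=10: u_10=53/60 ∈ [21/25, 47/50) → index 10
j=11: u_11=29/30 ∈ [47/50, 1) → index 11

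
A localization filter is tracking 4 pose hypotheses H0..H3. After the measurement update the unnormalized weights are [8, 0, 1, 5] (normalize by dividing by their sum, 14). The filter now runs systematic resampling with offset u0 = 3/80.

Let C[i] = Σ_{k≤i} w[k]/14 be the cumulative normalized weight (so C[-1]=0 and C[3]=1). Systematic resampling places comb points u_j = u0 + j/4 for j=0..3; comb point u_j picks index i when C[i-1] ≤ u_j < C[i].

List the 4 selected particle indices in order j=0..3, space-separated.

C = [4/7, 4/7, 9/14, 1]
j=0: u_0=3/80 ∈ [0, 4/7) → index 0
j=1: u_1=23/80 ∈ [0, 4/7) → index 0
j=2: u_2=43/80 ∈ [0, 4/7) → index 0
j=3: u_3=63/80 ∈ [9/14, 1) → index 3

0 0 0 3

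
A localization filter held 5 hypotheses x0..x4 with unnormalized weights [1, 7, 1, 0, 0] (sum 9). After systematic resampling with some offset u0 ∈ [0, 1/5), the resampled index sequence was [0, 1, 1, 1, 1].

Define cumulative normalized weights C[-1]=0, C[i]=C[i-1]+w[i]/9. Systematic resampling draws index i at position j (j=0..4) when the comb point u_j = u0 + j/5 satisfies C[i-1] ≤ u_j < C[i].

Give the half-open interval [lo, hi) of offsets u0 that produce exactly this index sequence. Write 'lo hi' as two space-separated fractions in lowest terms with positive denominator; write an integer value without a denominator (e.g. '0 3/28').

0 4/45

C = [1/9, 8/9, 1, 1, 1]
j=0 picked index 0: u0 ∈ [0, 1/9)
j=1 picked index 1: u0 ∈ [-4/45, 31/45)
j=2 picked index 1: u0 ∈ [-13/45, 22/45)
j=3 picked index 1: u0 ∈ [-22/45, 13/45)
j=4 picked index 1: u0 ∈ [-31/45, 4/45)
intersection: [0, 4/45)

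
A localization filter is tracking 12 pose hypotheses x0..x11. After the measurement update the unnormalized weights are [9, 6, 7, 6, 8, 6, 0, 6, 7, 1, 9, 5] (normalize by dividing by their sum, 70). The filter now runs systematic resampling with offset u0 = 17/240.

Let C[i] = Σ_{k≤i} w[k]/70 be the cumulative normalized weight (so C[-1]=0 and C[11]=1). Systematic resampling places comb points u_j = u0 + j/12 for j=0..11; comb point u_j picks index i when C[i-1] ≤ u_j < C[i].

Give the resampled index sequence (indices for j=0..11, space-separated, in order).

0 1 2 3 4 4 5 7 8 10 10 11

C = [9/70, 3/14, 11/35, 2/5, 18/35, 3/5, 3/5, 24/35, 11/14, 4/5, 13/14, 1]
j=0: u_0=17/240 ∈ [0, 9/70) → index 0
j=1: u_1=37/240 ∈ [9/70, 3/14) → index 1
j=2: u_2=19/80 ∈ [3/14, 11/35) → index 2
j=3: u_3=77/240 ∈ [11/35, 2/5) → index 3
j=4: u_4=97/240 ∈ [2/5, 18/35) → index 4
j=5: u_5=39/80 ∈ [2/5, 18/35) → index 4
j=6: u_6=137/240 ∈ [18/35, 3/5) → index 5
j=7: u_7=157/240 ∈ [3/5, 24/35) → index 7
j=8: u_8=59/80 ∈ [24/35, 11/14) → index 8
j=9: u_9=197/240 ∈ [4/5, 13/14) → index 10
j=10: u_10=217/240 ∈ [4/5, 13/14) → index 10
j=11: u_11=79/80 ∈ [13/14, 1) → index 11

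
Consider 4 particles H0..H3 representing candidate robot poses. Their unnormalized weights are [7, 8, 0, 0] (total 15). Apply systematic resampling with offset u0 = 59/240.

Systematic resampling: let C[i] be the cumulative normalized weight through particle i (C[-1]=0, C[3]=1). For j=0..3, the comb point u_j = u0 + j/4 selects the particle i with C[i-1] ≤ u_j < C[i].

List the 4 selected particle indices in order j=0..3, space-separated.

0 1 1 1

C = [7/15, 1, 1, 1]
j=0: u_0=59/240 ∈ [0, 7/15) → index 0
j=1: u_1=119/240 ∈ [7/15, 1) → index 1
j=2: u_2=179/240 ∈ [7/15, 1) → index 1
j=3: u_3=239/240 ∈ [7/15, 1) → index 1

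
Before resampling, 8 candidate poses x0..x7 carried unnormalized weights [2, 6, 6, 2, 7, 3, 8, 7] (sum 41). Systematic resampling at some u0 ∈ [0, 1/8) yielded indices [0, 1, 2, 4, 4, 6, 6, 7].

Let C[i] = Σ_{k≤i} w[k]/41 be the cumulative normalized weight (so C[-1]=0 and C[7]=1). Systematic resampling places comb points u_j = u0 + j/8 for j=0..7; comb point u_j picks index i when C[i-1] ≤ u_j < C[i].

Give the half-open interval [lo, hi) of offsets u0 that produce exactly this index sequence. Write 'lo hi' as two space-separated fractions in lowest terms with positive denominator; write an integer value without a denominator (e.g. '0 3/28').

5/328 2/41

C = [2/41, 8/41, 14/41, 16/41, 23/41, 26/41, 34/41, 1]
j=0 picked index 0: u0 ∈ [0, 2/41)
j=1 picked index 1: u0 ∈ [-25/328, 23/328)
j=2 picked index 2: u0 ∈ [-9/164, 15/164)
j=3 picked index 4: u0 ∈ [5/328, 61/328)
j=4 picked index 4: u0 ∈ [-9/82, 5/82)
j=5 picked index 6: u0 ∈ [3/328, 67/328)
j=6 picked index 6: u0 ∈ [-19/164, 13/164)
j=7 picked index 7: u0 ∈ [-15/328, 1/8)
intersection: [5/328, 2/41)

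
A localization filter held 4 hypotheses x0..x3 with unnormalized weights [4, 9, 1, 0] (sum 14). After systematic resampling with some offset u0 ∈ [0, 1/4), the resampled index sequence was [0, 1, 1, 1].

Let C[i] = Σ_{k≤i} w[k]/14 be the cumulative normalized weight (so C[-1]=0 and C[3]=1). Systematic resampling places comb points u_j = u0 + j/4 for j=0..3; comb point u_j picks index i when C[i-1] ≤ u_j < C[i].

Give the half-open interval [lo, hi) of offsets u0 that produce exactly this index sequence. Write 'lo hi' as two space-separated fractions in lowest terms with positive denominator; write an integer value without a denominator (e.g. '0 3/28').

C = [2/7, 13/14, 1, 1]
j=0 picked index 0: u0 ∈ [0, 2/7)
j=1 picked index 1: u0 ∈ [1/28, 19/28)
j=2 picked index 1: u0 ∈ [-3/14, 3/7)
j=3 picked index 1: u0 ∈ [-13/28, 5/28)
intersection: [1/28, 5/28)

1/28 5/28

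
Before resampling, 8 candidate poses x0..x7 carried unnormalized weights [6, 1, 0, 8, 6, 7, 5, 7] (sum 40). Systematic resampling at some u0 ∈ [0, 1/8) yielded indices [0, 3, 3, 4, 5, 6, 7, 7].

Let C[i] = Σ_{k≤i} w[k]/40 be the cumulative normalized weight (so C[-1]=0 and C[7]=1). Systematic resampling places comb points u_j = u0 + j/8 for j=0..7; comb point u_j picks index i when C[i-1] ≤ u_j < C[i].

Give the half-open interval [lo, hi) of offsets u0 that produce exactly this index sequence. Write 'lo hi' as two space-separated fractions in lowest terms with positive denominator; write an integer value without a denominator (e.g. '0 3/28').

C = [3/20, 7/40, 7/40, 3/8, 21/40, 7/10, 33/40, 1]
j=0 picked index 0: u0 ∈ [0, 3/20)
j=1 picked index 3: u0 ∈ [1/20, 1/4)
j=2 picked index 3: u0 ∈ [-3/40, 1/8)
j=3 picked index 4: u0 ∈ [0, 3/20)
j=4 picked index 5: u0 ∈ [1/40, 1/5)
j=5 picked index 6: u0 ∈ [3/40, 1/5)
j=6 picked index 7: u0 ∈ [3/40, 1/4)
j=7 picked index 7: u0 ∈ [-1/20, 1/8)
intersection: [3/40, 1/8)

3/40 1/8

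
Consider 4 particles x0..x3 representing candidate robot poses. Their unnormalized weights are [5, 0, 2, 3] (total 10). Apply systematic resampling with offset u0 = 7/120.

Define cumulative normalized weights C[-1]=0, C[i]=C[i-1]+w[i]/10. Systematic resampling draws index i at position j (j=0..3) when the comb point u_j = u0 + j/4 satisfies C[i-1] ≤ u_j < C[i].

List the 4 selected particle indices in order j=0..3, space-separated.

C = [1/2, 1/2, 7/10, 1]
j=0: u_0=7/120 ∈ [0, 1/2) → index 0
j=1: u_1=37/120 ∈ [0, 1/2) → index 0
j=2: u_2=67/120 ∈ [1/2, 7/10) → index 2
j=3: u_3=97/120 ∈ [7/10, 1) → index 3

0 0 2 3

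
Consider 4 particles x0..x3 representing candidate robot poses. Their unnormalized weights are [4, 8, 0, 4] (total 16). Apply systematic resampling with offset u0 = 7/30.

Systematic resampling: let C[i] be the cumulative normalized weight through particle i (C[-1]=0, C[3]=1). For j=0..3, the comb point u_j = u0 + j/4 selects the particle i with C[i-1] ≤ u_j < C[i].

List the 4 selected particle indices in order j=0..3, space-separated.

C = [1/4, 3/4, 3/4, 1]
j=0: u_0=7/30 ∈ [0, 1/4) → index 0
j=1: u_1=29/60 ∈ [1/4, 3/4) → index 1
j=2: u_2=11/15 ∈ [1/4, 3/4) → index 1
j=3: u_3=59/60 ∈ [3/4, 1) → index 3

0 1 1 3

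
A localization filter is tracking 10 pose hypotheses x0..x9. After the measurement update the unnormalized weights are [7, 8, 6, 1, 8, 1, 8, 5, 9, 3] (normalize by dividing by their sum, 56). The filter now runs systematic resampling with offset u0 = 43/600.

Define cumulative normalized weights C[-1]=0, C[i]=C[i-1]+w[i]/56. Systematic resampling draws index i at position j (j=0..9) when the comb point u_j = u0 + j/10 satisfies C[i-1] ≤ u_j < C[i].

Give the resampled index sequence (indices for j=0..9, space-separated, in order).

C = [1/8, 15/56, 3/8, 11/28, 15/28, 31/56, 39/56, 11/14, 53/56, 1]
j=0: u_0=43/600 ∈ [0, 1/8) → index 0
j=1: u_1=103/600 ∈ [1/8, 15/56) → index 1
j=2: u_2=163/600 ∈ [15/56, 3/8) → index 2
j=3: u_3=223/600 ∈ [15/56, 3/8) → index 2
j=4: u_4=283/600 ∈ [11/28, 15/28) → index 4
j=5: u_5=343/600 ∈ [31/56, 39/56) → index 6
j=6: u_6=403/600 ∈ [31/56, 39/56) → index 6
j=7: u_7=463/600 ∈ [39/56, 11/14) → index 7
j=8: u_8=523/600 ∈ [11/14, 53/56) → index 8
j=9: u_9=583/600 ∈ [53/56, 1) → index 9

0 1 2 2 4 6 6 7 8 9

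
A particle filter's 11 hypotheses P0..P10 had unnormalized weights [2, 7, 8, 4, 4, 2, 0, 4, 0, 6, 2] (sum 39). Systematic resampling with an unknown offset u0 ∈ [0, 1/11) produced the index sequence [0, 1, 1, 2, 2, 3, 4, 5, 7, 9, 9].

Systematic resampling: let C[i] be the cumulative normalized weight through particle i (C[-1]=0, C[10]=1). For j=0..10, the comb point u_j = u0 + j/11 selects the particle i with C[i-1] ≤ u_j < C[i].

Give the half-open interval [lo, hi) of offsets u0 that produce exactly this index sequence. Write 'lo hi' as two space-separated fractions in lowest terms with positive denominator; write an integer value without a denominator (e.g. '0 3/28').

C = [2/39, 3/13, 17/39, 7/13, 25/39, 9/13, 9/13, 31/39, 31/39, 37/39, 1]
j=0 picked index 0: u0 ∈ [0, 2/39)
j=1 picked index 1: u0 ∈ [-17/429, 20/143)
j=2 picked index 1: u0 ∈ [-56/429, 7/143)
j=3 picked index 2: u0 ∈ [-6/143, 70/429)
j=4 picked index 2: u0 ∈ [-19/143, 31/429)
j=5 picked index 3: u0 ∈ [-8/429, 12/143)
j=6 picked index 4: u0 ∈ [-1/143, 41/429)
j=7 picked index 5: u0 ∈ [2/429, 8/143)
j=8 picked index 7: u0 ∈ [-5/143, 29/429)
j=9 picked index 9: u0 ∈ [-10/429, 56/429)
j=10 picked index 9: u0 ∈ [-49/429, 17/429)
intersection: [2/429, 17/429)

2/429 17/429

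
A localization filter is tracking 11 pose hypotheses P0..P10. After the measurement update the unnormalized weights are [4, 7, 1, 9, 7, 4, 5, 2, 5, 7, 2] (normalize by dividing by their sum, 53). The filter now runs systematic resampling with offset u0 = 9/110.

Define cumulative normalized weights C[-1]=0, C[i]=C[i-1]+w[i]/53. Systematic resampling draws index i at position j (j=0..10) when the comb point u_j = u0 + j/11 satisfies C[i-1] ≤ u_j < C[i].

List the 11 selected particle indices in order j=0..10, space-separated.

1 1 3 3 4 5 6 7 8 9 10

C = [4/53, 11/53, 12/53, 21/53, 28/53, 32/53, 37/53, 39/53, 44/53, 51/53, 1]
j=0: u_0=9/110 ∈ [4/53, 11/53) → index 1
j=1: u_1=19/110 ∈ [4/53, 11/53) → index 1
j=2: u_2=29/110 ∈ [12/53, 21/53) → index 3
j=3: u_3=39/110 ∈ [12/53, 21/53) → index 3
j=4: u_4=49/110 ∈ [21/53, 28/53) → index 4
j=5: u_5=59/110 ∈ [28/53, 32/53) → index 5
j=6: u_6=69/110 ∈ [32/53, 37/53) → index 6
j=7: u_7=79/110 ∈ [37/53, 39/53) → index 7
j=8: u_8=89/110 ∈ [39/53, 44/53) → index 8
j=9: u_9=9/10 ∈ [44/53, 51/53) → index 9
j=10: u_10=109/110 ∈ [51/53, 1) → index 10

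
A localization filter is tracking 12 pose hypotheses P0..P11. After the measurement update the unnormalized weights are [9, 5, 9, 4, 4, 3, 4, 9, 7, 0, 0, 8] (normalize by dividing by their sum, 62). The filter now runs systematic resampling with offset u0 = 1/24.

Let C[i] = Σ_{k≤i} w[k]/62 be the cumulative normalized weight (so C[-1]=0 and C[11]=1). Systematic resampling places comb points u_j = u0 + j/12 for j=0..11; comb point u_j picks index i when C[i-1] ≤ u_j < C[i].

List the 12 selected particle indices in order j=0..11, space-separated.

C = [9/62, 7/31, 23/62, 27/62, 1/2, 17/31, 19/31, 47/62, 27/31, 27/31, 27/31, 1]
j=0: u_0=1/24 ∈ [0, 9/62) → index 0
j=1: u_1=1/8 ∈ [0, 9/62) → index 0
j=2: u_2=5/24 ∈ [9/62, 7/31) → index 1
j=3: u_3=7/24 ∈ [7/31, 23/62) → index 2
j=4: u_4=3/8 ∈ [23/62, 27/62) → index 3
j=5: u_5=11/24 ∈ [27/62, 1/2) → index 4
j=6: u_6=13/24 ∈ [1/2, 17/31) → index 5
j=7: u_7=5/8 ∈ [19/31, 47/62) → index 7
j=8: u_8=17/24 ∈ [19/31, 47/62) → index 7
j=9: u_9=19/24 ∈ [47/62, 27/31) → index 8
j=10: u_10=7/8 ∈ [27/31, 1) → index 11
j=11: u_11=23/24 ∈ [27/31, 1) → index 11

0 0 1 2 3 4 5 7 7 8 11 11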